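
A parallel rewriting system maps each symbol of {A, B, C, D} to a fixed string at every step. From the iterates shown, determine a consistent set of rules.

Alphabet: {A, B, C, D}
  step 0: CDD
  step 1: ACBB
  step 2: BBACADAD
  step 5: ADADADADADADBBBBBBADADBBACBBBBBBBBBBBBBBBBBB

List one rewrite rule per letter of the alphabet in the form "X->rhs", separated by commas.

  step 1 ⇒ step 2: ACBB ⇒ BB·AC·AD·AD
    A ↦ BB
    B ↦ AD
    C ↦ AC
  step 0 ⇒ step 1: CDD ⇒ AC·B·B
    D ↦ B

A->BB, B->AD, C->AC, D->B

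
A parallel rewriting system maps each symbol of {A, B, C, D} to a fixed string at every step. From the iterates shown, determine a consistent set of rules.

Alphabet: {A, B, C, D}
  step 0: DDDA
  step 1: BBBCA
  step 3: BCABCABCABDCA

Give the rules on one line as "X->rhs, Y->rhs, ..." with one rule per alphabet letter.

A->CA, B->DA, C->D, D->B

  step 0 ⇒ step 1: DDDA ⇒ B·B·B·CA
    A ↦ CA
    D ↦ B
    B ↦ DA  (constrained at step 1)
    C ↦ D  (constrained at step 1)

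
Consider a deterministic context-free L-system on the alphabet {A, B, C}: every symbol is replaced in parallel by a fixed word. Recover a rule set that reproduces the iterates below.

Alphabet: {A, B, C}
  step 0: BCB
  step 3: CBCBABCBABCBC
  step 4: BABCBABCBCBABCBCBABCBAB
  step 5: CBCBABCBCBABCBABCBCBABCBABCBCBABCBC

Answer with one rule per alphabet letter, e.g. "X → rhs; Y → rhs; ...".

  step 4 ⇒ step 5: BABCBABCBCBABCBCBABCBAB ⇒ C·B·C·BAB·C·B·C·BAB·C·BAB·C·B·C·BAB·C·BAB·C·B·C·BAB·C·B·C
    A ↦ B
    B ↦ C
    C ↦ BAB

A->B, B->C, C->BAB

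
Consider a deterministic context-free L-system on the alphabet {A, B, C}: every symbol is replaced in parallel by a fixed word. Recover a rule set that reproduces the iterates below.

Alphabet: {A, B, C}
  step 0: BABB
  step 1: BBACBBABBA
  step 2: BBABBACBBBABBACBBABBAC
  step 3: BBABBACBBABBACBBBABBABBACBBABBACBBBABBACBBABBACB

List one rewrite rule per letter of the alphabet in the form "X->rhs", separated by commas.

A->C, B->BBA, C->B

  step 2 ⇒ step 3: BBABBACBBBABBACBBABBAC ⇒ BBA·BBA·C·BBA·BBA·C·B·BBA·BBA·BBA·C·BBA·BBA·C·B·BBA·BBA·C·BBA·BBA·C·B
    A ↦ C
    B ↦ BBA
    C ↦ B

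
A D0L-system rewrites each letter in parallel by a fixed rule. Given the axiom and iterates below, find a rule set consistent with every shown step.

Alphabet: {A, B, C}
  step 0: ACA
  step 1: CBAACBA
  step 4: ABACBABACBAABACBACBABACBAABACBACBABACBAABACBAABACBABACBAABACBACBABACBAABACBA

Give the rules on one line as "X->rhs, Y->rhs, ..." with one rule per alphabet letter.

  step 0 ⇒ step 1: ACA ⇒ CBA·A·CBA
    A ↦ CBA
    C ↦ A
    B ↦ BA  (constrained at step 1)

A->CBA, B->BA, C->A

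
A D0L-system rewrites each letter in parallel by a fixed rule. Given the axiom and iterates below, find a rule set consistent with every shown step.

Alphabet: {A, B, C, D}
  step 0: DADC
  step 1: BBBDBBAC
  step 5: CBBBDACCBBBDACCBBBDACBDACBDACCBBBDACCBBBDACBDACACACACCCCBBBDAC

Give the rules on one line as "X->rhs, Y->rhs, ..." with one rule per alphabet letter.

  step 0 ⇒ step 1: DADC ⇒ BB·BD·BB·AC
    A ↦ BD
    C ↦ AC
    D ↦ BB
    B ↦ C  (constrained at step 1)

A->BD, B->C, C->AC, D->BB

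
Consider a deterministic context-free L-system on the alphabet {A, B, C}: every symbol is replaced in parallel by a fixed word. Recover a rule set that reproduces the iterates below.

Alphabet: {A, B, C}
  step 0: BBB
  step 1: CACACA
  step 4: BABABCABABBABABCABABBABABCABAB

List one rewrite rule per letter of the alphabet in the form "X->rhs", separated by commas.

  step 0 ⇒ step 1: BBB ⇒ CA·CA·CA
    B ↦ CA
    A ↦ AB  (constrained at step 1)
    C ↦ B  (constrained at step 1)

A->AB, B->CA, C->B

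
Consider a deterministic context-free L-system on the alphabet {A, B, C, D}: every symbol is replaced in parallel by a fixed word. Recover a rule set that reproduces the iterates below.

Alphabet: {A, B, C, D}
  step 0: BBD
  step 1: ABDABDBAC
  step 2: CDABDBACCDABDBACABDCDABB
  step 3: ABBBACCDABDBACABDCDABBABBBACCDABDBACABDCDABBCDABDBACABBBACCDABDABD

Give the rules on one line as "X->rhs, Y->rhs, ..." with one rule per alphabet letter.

  step 2 ⇒ step 3: CDABDBACCDABDBACABDCDABB ⇒ ABB·BAC·CD·ABD·BAC·ABD·CD·ABB·ABB·BAC·CD·ABD·BAC·ABD·CD·ABB·CD·ABD·BAC·ABB·BAC·CD·ABD·ABD
    A ↦ CD
    B ↦ ABD
    C ↦ ABB
    D ↦ BAC

A->CD, B->ABD, C->ABB, D->BAC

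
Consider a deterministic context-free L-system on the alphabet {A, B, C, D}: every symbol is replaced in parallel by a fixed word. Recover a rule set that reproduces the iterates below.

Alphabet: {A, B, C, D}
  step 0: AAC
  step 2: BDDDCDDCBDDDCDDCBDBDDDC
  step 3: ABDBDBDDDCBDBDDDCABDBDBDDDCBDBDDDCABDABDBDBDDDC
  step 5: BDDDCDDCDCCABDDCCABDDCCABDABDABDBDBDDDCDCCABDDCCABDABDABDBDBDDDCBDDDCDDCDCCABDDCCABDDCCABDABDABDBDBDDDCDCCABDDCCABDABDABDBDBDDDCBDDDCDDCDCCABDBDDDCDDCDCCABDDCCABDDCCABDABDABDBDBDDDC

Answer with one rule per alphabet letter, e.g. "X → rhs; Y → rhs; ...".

A->DCC, B->A, C->DDC, D->BD

  step 2 ⇒ step 3: BDDDCDDCBDDDCDDCBDBDDDC ⇒ A·BD·BD·BD·DDC·BD·BD·DDC·A·BD·BD·BD·DDC·BD·BD·DDC·A·BD·A·BD·BD·BD·DDC
    B ↦ A
    C ↦ DDC
    D ↦ BD
    A ↦ DCC  (constrained at step 0)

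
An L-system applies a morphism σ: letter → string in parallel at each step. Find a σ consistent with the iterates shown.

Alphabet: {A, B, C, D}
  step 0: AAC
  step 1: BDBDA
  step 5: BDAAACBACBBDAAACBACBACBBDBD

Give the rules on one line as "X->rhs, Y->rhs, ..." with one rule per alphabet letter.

  step 0 ⇒ step 1: AAC ⇒ BD·BD·A
    A ↦ BD
    C ↦ A
    B ↦ A  (constrained at step 1)
    D ↦ CB  (constrained at step 1)

A->BD, B->A, C->A, D->CB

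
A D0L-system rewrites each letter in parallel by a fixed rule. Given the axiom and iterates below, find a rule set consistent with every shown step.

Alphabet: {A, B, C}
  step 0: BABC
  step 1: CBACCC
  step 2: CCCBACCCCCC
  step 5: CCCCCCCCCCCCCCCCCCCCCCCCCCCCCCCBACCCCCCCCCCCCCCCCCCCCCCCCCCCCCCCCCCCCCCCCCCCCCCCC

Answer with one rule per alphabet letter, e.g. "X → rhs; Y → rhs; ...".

  step 1 ⇒ step 2: CBACCC ⇒ CC·C·BA·CC·CC·CC
    A ↦ BA
    B ↦ C
    C ↦ CC

A->BA, B->C, C->CC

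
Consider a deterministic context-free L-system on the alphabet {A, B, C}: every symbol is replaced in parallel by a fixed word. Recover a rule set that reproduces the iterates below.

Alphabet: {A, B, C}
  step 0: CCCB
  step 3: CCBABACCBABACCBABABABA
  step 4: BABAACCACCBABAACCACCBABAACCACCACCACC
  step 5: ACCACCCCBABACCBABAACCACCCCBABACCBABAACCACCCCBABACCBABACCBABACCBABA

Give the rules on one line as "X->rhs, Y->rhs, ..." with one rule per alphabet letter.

  step 4 ⇒ step 5: BABAACCACCBABAACCACCBABAACCACCACCACC ⇒ A·CC·A·CC·CC·BA·BA·CC·BA·BA·A·CC·A·CC·CC·BA·BA·CC·BA·BA·A·CC·A·CC·CC·BA·BA·CC·BA·BA·CC·BA·BA·CC·BA·BA
    A ↦ CC
    B ↦ A
    C ↦ BA

A->CC, B->A, C->BA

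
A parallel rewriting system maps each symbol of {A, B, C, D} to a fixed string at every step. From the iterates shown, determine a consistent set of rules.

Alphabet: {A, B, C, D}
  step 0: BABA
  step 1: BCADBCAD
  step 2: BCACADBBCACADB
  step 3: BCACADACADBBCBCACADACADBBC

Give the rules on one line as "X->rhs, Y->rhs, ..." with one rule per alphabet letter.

A->AD, B->BC, C->AC, D->B

  step 2 ⇒ step 3: BCACADBBCACADB ⇒ BC·AC·AD·AC·AD·B·BC·BC·AC·AD·AC·AD·B·BC
    A ↦ AD
    B ↦ BC
    C ↦ AC
    D ↦ B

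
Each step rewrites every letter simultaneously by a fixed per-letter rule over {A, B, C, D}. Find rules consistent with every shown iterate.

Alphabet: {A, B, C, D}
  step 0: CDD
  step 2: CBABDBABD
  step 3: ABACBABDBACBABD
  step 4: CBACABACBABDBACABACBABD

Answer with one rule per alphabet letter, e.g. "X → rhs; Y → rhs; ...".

  step 3 ⇒ step 4: ABACBABDBACBABD ⇒ C·BA·C·A·BA·C·BA·BD·BA·C·A·BA·C·BA·BD
    A ↦ C
    B ↦ BA
    C ↦ A
    D ↦ BD

A->C, B->BA, C->A, D->BD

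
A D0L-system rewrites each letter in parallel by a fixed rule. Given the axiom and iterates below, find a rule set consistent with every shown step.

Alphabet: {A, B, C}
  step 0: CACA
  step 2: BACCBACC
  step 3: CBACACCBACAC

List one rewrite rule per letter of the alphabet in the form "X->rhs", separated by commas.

A->B, B->C, C->AC

  step 2 ⇒ step 3: BACCBACC ⇒ C·B·AC·AC·C·B·AC·AC
    A ↦ B
    B ↦ C
    C ↦ AC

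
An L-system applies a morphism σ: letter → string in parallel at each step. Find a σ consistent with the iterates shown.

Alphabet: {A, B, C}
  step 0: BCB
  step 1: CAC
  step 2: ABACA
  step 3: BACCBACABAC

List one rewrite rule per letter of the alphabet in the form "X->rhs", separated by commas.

  step 2 ⇒ step 3: ABACA ⇒ BAC·C·BAC·A·BAC
    A ↦ BAC
    B ↦ C
    C ↦ A

A->BAC, B->C, C->A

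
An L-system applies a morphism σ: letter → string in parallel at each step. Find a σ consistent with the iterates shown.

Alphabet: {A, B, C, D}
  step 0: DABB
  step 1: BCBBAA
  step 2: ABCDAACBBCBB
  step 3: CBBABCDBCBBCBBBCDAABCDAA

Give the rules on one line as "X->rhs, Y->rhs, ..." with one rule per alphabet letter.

  step 2 ⇒ step 3: ABCDAACBBCBB ⇒ CBB·A·BCD·B·CBB·CBB·BCD·A·A·BCD·A·A
    A ↦ CBB
    B ↦ A
    C ↦ BCD
    D ↦ B

A->CBB, B->A, C->BCD, D->B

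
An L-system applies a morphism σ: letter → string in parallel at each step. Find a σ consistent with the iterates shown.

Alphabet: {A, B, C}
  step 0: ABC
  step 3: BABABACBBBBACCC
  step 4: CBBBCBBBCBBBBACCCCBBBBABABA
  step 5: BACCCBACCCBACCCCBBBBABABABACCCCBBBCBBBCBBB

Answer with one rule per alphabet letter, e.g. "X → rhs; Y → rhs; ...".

A->BBB, B->C, C->BA

  step 4 ⇒ step 5: CBBBCBBBCBBBBACCCCBBBBABABA ⇒ BA·C·C·C·BA·C·C·C·BA·C·C·C·C·BBB·BA·BA·BA·BA·C·C·C·C·BBB·C·BBB·C·BBB
    A ↦ BBB
    B ↦ C
    C ↦ BA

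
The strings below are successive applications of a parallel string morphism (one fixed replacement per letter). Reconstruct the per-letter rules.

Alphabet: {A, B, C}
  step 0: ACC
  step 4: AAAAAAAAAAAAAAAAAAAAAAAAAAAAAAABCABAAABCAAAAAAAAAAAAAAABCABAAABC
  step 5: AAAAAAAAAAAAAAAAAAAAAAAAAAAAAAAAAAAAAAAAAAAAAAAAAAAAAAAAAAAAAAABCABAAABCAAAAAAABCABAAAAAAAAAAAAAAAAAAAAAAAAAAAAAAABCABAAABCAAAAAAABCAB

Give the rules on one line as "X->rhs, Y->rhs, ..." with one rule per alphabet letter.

A->AA, B->ABC, C->AB

  step 4 ⇒ step 5: AAAAAAAAAAAAAAAAAAAAAAAAAAAAAAABCABAAABCAAAAAAAAAAAAAAABCABAAABC ⇒ AA·AA·AA·AA·AA·AA·AA·AA·AA·AA·AA·AA·AA·AA·AA·AA·AA·AA·AA·AA·AA·AA·AA·AA·AA·AA·AA·AA·AA·AA·AA·ABC·AB·AA·ABC·AA·AA·AA·ABC·AB·AA·AA·AA·AA·AA·AA·AA·AA·AA·AA·AA·AA·AA·AA·AA·ABC·AB·AA·ABC·AA·AA·AA·ABC·AB
    A ↦ AA
    B ↦ ABC
    C ↦ AB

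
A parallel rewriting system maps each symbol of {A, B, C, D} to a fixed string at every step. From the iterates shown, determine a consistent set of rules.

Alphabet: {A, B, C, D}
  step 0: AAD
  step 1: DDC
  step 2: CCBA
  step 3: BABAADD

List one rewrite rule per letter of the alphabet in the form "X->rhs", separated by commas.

  step 2 ⇒ step 3: CCBA ⇒ BA·BA·AD·D
    A ↦ D
    B ↦ AD
    C ↦ BA
  step 0 ⇒ step 1: AAD ⇒ D·D·C
    D ↦ C

A->D, B->AD, C->BA, D->C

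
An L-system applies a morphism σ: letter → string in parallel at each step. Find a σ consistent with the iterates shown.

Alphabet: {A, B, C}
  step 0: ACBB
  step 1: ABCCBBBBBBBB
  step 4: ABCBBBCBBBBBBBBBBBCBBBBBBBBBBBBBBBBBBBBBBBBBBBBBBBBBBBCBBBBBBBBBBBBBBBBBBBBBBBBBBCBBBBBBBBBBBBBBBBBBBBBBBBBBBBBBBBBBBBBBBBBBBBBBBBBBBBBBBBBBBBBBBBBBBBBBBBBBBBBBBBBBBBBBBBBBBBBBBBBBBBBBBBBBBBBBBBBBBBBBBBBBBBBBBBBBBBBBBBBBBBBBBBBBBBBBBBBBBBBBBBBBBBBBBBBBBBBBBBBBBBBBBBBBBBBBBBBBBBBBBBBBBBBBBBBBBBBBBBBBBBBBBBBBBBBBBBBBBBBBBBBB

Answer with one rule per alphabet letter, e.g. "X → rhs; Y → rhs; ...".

A->ABC, B->BBB, C->CBB

  step 0 ⇒ step 1: ACBB ⇒ ABC·CBB·BBB·BBB
    A ↦ ABC
    B ↦ BBB
    C ↦ CBB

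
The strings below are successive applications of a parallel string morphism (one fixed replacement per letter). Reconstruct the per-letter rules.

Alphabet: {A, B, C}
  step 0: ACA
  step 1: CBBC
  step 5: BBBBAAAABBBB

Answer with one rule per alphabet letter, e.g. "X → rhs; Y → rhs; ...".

A->C, B->A, C->BB

  step 0 ⇒ step 1: ACA ⇒ C·BB·C
    A ↦ C
    C ↦ BB
    B ↦ A  (constrained at step 1)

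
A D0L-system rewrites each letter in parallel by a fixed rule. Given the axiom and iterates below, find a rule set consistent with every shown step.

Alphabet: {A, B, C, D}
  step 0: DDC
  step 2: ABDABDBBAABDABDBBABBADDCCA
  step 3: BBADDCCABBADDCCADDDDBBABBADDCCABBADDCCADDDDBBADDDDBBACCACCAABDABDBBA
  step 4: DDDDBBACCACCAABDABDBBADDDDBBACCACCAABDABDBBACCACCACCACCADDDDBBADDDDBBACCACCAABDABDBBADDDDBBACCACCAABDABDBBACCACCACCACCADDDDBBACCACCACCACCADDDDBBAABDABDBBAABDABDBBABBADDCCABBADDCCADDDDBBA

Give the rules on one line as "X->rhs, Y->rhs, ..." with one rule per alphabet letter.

A->BBA, B->DD, C->ABD, D->CCA

  step 3 ⇒ step 4: BBADDCCABBADDCCADDDDBBABBADDCCABBADDCCADDDDBBADDDDBBACCACCAABDABDBBA ⇒ DD·DD·BBA·CCA·CCA·ABD·ABD·BBA·DD·DD·BBA·CCA·CCA·ABD·ABD·BBA·CCA·CCA·CCA·CCA·DD·DD·BBA·DD·DD·BBA·CCA·CCA·ABD·ABD·BBA·DD·DD·BBA·CCA·CCA·ABD·ABD·BBA·CCA·CCA·CCA·CCA·DD·DD·BBA·CCA·CCA·CCA·CCA·DD·DD·BBA·ABD·ABD·BBA·ABD·ABD·BBA·BBA·DD·CCA·BBA·DD·CCA·DD·DD·BBA
    A ↦ BBA
    B ↦ DD
    C ↦ ABD
    D ↦ CCA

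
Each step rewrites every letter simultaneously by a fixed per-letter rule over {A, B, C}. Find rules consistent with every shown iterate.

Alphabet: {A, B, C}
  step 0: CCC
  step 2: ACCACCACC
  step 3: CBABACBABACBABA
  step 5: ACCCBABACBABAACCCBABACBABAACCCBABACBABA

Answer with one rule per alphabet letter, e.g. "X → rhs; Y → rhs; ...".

  step 2 ⇒ step 3: ACCACCACC ⇒ C·BA·BA·C·BA·BA·C·BA·BA
    A ↦ C
    C ↦ BA
    B ↦ AC  (constrained at step 3)

A->C, B->AC, C->BA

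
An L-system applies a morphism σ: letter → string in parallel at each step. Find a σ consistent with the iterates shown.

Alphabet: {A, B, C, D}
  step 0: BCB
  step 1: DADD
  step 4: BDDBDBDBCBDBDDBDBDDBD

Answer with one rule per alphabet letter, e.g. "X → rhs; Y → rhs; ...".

  step 0 ⇒ step 1: BCB ⇒ D·AD·D
    B ↦ D
    C ↦ AD
    A ↦ BC  (constrained at step 1)
    D ↦ BD  (constrained at step 1)

A->BC, B->D, C->AD, D->BD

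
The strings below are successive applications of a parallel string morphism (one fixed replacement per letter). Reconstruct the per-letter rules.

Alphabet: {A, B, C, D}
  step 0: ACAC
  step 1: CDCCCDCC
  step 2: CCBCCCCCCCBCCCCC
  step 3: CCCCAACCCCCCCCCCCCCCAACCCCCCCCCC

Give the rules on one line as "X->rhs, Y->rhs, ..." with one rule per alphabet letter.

  step 2 ⇒ step 3: CCBCCCCCCCBCCCCC ⇒ CC·CC·AA·CC·CC·CC·CC·CC·CC·CC·AA·CC·CC·CC·CC·CC
    B ↦ AA
    C ↦ CC
  step 0 ⇒ step 1: ACAC ⇒ CD·CC·CD·CC
    A ↦ CD
  step 1 ⇒ step 2: CDCCCDCC ⇒ CC·BC·CC·CC·CC·BC·CC·CC
    D ↦ BC

A->CD, B->AA, C->CC, D->BC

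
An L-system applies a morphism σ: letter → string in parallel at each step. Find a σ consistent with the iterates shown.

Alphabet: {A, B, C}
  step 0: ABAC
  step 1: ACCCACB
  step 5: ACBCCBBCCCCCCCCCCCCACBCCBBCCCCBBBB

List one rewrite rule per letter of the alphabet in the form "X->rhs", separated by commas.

A->AC, B->CC, C->B

  step 0 ⇒ step 1: ABAC ⇒ AC·CC·AC·B
    A ↦ AC
    B ↦ CC
    C ↦ B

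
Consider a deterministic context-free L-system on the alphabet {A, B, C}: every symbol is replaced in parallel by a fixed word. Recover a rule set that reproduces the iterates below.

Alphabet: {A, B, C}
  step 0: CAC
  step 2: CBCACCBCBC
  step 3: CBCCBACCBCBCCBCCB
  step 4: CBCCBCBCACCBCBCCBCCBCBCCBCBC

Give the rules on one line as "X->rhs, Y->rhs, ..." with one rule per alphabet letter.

  step 3 ⇒ step 4: CBCCBACCBCBCCBCCB ⇒ CB·C·CB·CB·C·AC·CB·CB·C·CB·C·CB·CB·C·CB·CB·C
    A ↦ AC
    B ↦ C
    C ↦ CB

A->AC, B->C, C->CB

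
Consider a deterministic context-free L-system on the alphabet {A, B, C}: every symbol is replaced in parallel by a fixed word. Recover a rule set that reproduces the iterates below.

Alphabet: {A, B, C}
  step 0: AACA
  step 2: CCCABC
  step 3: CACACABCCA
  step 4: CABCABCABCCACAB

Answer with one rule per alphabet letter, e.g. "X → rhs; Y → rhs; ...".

A->B, B->C, C->CA

  step 3 ⇒ step 4: CACACABCCA ⇒ CA·B·CA·B·CA·B·C·CA·CA·B
    A ↦ B
    B ↦ C
    C ↦ CA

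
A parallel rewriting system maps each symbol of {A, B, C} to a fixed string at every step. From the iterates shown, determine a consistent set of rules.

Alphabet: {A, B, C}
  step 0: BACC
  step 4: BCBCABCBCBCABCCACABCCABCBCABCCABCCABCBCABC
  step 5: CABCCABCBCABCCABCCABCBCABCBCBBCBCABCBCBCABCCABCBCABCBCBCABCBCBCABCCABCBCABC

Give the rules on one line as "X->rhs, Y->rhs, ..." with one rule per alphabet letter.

A->B, B->CA, C->BC

  step 4 ⇒ step 5: BCBCABCBCBCABCCACABCCABCBCABCCABCCABCBCABC ⇒ CA·BC·CA·BC·B·CA·BC·CA·BC·CA·BC·B·CA·BC·BC·B·BC·B·CA·BC·BC·B·CA·BC·CA·BC·B·CA·BC·BC·B·CA·BC·BC·B·CA·BC·CA·BC·B·CA·BC
    A ↦ B
    B ↦ CA
    C ↦ BC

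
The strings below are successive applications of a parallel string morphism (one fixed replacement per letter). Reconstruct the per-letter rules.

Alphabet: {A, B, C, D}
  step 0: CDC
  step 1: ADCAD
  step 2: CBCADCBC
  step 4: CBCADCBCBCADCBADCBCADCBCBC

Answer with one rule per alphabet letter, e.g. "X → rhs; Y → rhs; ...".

  step 1 ⇒ step 2: ADCAD ⇒ CB·C·AD·CB·C
    A ↦ CB
    C ↦ AD
    D ↦ C
    B ↦ CB  (constrained at step 2)

A->CB, B->CB, C->AD, D->C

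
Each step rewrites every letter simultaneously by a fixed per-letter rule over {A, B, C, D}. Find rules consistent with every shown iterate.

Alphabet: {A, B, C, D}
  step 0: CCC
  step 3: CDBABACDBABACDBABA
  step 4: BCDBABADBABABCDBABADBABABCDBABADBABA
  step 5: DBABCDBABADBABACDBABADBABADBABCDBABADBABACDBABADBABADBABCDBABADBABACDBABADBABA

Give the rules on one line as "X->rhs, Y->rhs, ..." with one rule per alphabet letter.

A->BA, B->DBA, C->B, D->C

  step 4 ⇒ step 5: BCDBABADBABABCDBABADBABABCDBABADBABA ⇒ DBA·B·C·DBA·BA·DBA·BA·C·DBA·BA·DBA·BA·DBA·B·C·DBA·BA·DBA·BA·C·DBA·BA·DBA·BA·DBA·B·C·DBA·BA·DBA·BA·C·DBA·BA·DBA·BA
    A ↦ BA
    B ↦ DBA
    C ↦ B
    D ↦ C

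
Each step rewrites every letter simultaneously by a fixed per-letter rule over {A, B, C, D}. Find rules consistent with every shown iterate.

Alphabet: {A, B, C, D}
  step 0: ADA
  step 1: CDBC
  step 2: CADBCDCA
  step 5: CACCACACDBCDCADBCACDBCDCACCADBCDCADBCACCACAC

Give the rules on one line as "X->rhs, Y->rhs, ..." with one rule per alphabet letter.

A->C, B->CD, C->CA, D->DB

  step 1 ⇒ step 2: CDBC ⇒ CA·DB·CD·CA
    B ↦ CD
    C ↦ CA
    D ↦ DB
  step 0 ⇒ step 1: ADA ⇒ C·DB·C
    A ↦ C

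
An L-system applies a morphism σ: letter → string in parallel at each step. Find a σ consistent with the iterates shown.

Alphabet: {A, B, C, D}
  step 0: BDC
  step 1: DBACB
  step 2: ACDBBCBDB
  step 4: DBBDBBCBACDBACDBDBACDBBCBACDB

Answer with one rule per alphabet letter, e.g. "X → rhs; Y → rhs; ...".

  step 1 ⇒ step 2: DBACB ⇒ AC·DB·BC·B·DB
    A ↦ BC
    B ↦ DB
    C ↦ B
    D ↦ AC

A->BC, B->DB, C->B, D->AC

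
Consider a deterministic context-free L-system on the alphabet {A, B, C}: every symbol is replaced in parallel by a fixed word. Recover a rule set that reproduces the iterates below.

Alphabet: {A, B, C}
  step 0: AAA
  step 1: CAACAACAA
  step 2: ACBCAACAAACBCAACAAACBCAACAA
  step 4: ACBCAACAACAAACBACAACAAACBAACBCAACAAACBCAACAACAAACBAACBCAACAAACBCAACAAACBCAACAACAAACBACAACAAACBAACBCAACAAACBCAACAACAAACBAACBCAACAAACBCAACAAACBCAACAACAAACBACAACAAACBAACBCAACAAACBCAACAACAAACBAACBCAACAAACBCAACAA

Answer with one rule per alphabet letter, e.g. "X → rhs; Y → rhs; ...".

A->CAA, B->A, C->ACB

  step 1 ⇒ step 2: CAACAACAA ⇒ ACB·CAA·CAA·ACB·CAA·CAA·ACB·CAA·CAA
    A ↦ CAA
    C ↦ ACB
    B ↦ A  (constrained at step 2)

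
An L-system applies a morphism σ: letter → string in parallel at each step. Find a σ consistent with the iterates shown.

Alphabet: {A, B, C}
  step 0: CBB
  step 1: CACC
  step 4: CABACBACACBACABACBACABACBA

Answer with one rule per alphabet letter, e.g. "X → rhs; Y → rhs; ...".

  step 0 ⇒ step 1: CBB ⇒ CA·C·C
    B ↦ C
    C ↦ CA
    A ↦ BA  (constrained at step 1)

A->BA, B->C, C->CA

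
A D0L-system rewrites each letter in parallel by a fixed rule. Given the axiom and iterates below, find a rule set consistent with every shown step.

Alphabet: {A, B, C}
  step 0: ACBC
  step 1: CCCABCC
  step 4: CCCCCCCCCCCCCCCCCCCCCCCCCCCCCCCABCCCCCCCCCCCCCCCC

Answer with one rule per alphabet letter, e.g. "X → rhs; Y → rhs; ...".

  step 0 ⇒ step 1: ACBC ⇒ C·CC·AB·CC
    A ↦ C
    B ↦ AB
    C ↦ CC

A->C, B->AB, C->CC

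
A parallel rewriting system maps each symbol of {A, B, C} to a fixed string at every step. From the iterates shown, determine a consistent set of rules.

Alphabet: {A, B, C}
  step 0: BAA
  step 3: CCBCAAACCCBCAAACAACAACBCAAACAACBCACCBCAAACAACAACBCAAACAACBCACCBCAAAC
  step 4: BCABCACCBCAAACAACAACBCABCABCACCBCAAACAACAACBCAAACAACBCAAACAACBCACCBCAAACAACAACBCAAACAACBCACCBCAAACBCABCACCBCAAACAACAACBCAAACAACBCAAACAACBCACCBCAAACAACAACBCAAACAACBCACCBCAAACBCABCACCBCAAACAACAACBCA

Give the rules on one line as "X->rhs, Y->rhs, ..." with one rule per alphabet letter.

A->AAC, B->CC, C->BCA

  step 3 ⇒ step 4: CCBCAAACCCBCAAACAACAACBCAAACAACBCACCBCAAACAACAACBCAAACAACBCACCBCAAAC ⇒ BCA·BCA·CC·BCA·AAC·AAC·AAC·BCA·BCA·BCA·CC·BCA·AAC·AAC·AAC·BCA·AAC·AAC·BCA·AAC·AAC·BCA·CC·BCA·AAC·AAC·AAC·BCA·AAC·AAC·BCA·CC·BCA·AAC·BCA·BCA·CC·BCA·AAC·AAC·AAC·BCA·AAC·AAC·BCA·AAC·AAC·BCA·CC·BCA·AAC·AAC·AAC·BCA·AAC·AAC·BCA·CC·BCA·AAC·BCA·BCA·CC·BCA·AAC·AAC·AAC·BCA
    A ↦ AAC
    B ↦ CC
    C ↦ BCA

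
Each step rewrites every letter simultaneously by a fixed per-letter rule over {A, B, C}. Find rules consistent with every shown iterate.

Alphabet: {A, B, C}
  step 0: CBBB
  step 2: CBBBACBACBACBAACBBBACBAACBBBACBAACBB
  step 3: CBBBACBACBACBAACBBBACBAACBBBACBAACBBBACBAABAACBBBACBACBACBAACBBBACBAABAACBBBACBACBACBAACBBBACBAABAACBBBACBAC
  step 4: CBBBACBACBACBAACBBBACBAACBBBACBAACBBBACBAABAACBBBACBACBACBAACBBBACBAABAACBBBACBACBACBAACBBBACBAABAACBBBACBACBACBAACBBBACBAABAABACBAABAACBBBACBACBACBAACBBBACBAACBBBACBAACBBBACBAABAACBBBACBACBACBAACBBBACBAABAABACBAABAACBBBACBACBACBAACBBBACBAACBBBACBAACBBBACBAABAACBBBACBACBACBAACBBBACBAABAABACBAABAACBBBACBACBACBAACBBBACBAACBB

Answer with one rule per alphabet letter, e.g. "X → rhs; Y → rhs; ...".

A->BAA, B->BAC, C->CBB

  step 3 ⇒ step 4: CBBBACBACBACBAACBBBACBAACBBBACBAACBBBACBAABAACBBBACBACBACBAACBBBACBAABAACBBBACBACBACBAACBBBACBAABAACBBBACBAC ⇒ CBB·BAC·BAC·BAC·BAA·CBB·BAC·BAA·CBB·BAC·BAA·CBB·BAC·BAA·BAA·CBB·BAC·BAC·BAC·BAA·CBB·BAC·BAA·BAA·CBB·BAC·BAC·BAC·BAA·CBB·BAC·BAA·BAA·CBB·BAC·BAC·BAC·BAA·CBB·BAC·BAA·BAA·BAC·BAA·BAA·CBB·BAC·BAC·BAC·BAA·CBB·BAC·BAA·CBB·BAC·BAA·CBB·BAC·BAA·BAA·CBB·BAC·BAC·BAC·BAA·CBB·BAC·BAA·BAA·BAC·BAA·BAA·CBB·BAC·BAC·BAC·BAA·CBB·BAC·BAA·CBB·BAC·BAA·CBB·BAC·BAA·BAA·CBB·BAC·BAC·BAC·BAA·CBB·BAC·BAA·BAA·BAC·BAA·BAA·CBB·BAC·BAC·BAC·BAA·CBB·BAC·BAA·CBB
    A ↦ BAA
    B ↦ BAC
    C ↦ CBB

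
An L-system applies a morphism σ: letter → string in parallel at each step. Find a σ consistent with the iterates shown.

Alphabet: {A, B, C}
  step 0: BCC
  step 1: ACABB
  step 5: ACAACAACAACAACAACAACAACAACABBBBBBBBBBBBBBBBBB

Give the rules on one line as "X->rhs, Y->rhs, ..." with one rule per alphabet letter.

  step 0 ⇒ step 1: BCC ⇒ ACA·B·B
    B ↦ ACA
    C ↦ B
    A ↦ B  (constrained at step 1)

A->B, B->ACA, C->B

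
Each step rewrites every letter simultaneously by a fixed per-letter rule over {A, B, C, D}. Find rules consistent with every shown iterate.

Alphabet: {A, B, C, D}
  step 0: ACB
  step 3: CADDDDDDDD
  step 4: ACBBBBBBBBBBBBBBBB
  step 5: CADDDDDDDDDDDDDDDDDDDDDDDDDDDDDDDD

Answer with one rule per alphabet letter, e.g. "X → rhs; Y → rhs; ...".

A->C, B->DD, C->A, D->BB

  step 4 ⇒ step 5: ACBBBBBBBBBBBBBBBB ⇒ C·A·DD·DD·DD·DD·DD·DD·DD·DD·DD·DD·DD·DD·DD·DD·DD·DD
    A ↦ C
    B ↦ DD
    C ↦ A
  step 3 ⇒ step 4: CADDDDDDDD ⇒ A·C·BB·BB·BB·BB·BB·BB·BB·BB
    D ↦ BB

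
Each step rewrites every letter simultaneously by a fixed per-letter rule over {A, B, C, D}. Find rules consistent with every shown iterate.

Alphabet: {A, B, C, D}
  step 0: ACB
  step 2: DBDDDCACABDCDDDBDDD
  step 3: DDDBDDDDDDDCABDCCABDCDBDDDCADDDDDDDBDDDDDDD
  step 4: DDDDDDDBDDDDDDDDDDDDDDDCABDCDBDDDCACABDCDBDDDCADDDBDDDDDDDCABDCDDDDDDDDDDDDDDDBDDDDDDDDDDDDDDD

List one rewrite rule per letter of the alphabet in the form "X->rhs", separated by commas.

A->BDC, B->DBD, C->CA, D->DD

  step 3 ⇒ step 4: DDDBDDDDDDDCABDCCABDCDBDDDCADDDDDDDBDDDDDDD ⇒ DD·DD·DD·DBD·DD·DD·DD·DD·DD·DD·DD·CA·BDC·DBD·DD·CA·CA·BDC·DBD·DD·CA·DD·DBD·DD·DD·DD·CA·BDC·DD·DD·DD·DD·DD·DD·DD·DBD·DD·DD·DD·DD·DD·DD·DD
    A ↦ BDC
    B ↦ DBD
    C ↦ CA
    D ↦ DD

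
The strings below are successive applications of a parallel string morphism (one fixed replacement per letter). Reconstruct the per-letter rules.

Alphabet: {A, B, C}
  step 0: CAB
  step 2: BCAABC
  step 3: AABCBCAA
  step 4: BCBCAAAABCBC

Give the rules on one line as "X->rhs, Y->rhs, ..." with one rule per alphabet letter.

  step 3 ⇒ step 4: AABCBCAA ⇒ BC·BC·A·A·A·A·BC·BC
    A ↦ BC
    B ↦ A
    C ↦ A

A->BC, B->A, C->A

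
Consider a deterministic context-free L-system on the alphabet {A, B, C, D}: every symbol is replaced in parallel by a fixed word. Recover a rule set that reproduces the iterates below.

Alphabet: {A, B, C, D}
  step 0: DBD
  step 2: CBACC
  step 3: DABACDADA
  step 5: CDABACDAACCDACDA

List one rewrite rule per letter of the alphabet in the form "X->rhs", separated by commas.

  step 2 ⇒ step 3: CBACC ⇒ DA·BA·C·DA·DA
    A ↦ C
    B ↦ BA
    C ↦ DA
    D ↦ A  (constrained at step 0)

A->C, B->BA, C->DA, D->A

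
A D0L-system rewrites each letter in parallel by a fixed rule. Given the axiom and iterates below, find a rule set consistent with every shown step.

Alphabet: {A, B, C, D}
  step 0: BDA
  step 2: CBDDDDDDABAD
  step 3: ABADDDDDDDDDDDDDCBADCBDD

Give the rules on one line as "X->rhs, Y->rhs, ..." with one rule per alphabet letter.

  step 2 ⇒ step 3: CBDDDDDDABAD ⇒ AB·AD·DD·DD·DD·DD·DD·DD·CB·AD·CB·DD
    A ↦ CB
    B ↦ AD
    C ↦ AB
    D ↦ DD

A->CB, B->AD, C->AB, D->DD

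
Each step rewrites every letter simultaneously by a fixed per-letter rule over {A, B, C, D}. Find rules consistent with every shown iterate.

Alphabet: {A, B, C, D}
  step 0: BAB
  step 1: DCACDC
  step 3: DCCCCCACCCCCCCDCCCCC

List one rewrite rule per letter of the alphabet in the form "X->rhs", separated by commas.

  step 0 ⇒ step 1: BAB ⇒ DC·AC·DC
    A ↦ AC
    B ↦ DC
    C ↦ CC  (constrained at step 1)
    D ↦ B  (constrained at step 1)

A->AC, B->DC, C->CC, D->B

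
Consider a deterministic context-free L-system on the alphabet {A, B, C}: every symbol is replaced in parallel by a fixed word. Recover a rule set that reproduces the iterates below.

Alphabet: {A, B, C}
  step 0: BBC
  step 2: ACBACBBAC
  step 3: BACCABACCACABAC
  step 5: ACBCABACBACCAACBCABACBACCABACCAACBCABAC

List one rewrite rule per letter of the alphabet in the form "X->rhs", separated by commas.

A->B, B->CA, C->AC

  step 2 ⇒ step 3: ACBACBBAC ⇒ B·AC·CA·B·AC·CA·CA·B·AC
    A ↦ B
    B ↦ CA
    C ↦ AC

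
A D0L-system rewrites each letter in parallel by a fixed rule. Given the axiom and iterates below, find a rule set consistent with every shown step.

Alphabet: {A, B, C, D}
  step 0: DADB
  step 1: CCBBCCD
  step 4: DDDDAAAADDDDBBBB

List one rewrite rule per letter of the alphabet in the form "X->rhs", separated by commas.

  step 0 ⇒ step 1: DADB ⇒ CC·BB·CC·D
    A ↦ BB
    B ↦ D
    D ↦ CC
    C ↦ A  (constrained at step 1)

A->BB, B->D, C->A, D->CC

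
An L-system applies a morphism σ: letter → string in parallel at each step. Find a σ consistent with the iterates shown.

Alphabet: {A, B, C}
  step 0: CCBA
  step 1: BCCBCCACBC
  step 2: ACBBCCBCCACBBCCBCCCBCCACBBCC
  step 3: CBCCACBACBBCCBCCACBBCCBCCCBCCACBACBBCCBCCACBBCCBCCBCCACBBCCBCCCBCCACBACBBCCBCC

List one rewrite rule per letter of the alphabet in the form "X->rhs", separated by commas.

A->C, B->ACB, C->BCC

  step 2 ⇒ step 3: ACBBCCBCCACBBCCBCCCBCCACBBCC ⇒ C·BCC·ACB·ACB·BCC·BCC·ACB·BCC·BCC·C·BCC·ACB·ACB·BCC·BCC·ACB·BCC·BCC·BCC·ACB·BCC·BCC·C·BCC·ACB·ACB·BCC·BCC
    A ↦ C
    B ↦ ACB
    C ↦ BCC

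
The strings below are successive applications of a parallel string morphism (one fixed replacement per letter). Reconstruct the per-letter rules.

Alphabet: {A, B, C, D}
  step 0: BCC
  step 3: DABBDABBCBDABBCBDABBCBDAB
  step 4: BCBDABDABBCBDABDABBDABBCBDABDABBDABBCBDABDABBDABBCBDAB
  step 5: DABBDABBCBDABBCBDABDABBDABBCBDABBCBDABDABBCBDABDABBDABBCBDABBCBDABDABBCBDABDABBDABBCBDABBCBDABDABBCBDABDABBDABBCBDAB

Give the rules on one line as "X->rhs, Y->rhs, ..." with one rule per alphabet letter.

  step 4 ⇒ step 5: BCBDABDABBCBDABDABBDABBCBDABDABBDABBCBDABDABBDABBCBDAB ⇒ DAB·B·DAB·BC·B·DAB·BC·B·DAB·DAB·B·DAB·BC·B·DAB·BC·B·DAB·DAB·BC·B·DAB·DAB·B·DAB·BC·B·DAB·BC·B·DAB·DAB·BC·B·DAB·DAB·B·DAB·BC·B·DAB·BC·B·DAB·DAB·BC·B·DAB·DAB·B·DAB·BC·B·DAB
    A ↦ B
    B ↦ DAB
    C ↦ B
    D ↦ BC

A->B, B->DAB, C->B, D->BC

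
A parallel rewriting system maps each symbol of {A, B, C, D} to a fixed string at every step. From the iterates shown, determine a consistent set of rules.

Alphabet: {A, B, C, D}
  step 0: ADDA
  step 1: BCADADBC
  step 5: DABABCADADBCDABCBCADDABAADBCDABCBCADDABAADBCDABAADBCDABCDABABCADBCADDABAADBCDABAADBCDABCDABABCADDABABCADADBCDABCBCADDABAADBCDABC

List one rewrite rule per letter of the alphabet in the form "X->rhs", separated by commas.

A->BC, B->DA, C->BA, D->AD

  step 0 ⇒ step 1: ADDA ⇒ BC·AD·AD·BC
    A ↦ BC
    D ↦ AD
    B ↦ DA  (constrained at step 1)
    C ↦ BA  (constrained at step 1)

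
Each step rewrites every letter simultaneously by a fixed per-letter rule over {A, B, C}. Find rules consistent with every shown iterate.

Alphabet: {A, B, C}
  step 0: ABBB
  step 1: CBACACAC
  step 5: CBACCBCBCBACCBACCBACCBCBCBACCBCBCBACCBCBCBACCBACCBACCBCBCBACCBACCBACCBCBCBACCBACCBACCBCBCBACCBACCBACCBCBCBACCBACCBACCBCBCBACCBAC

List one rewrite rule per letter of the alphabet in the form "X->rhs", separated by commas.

A->CB, B->AC, C->CB

  step 0 ⇒ step 1: ABBB ⇒ CB·AC·AC·AC
    A ↦ CB
    B ↦ AC
    C ↦ CB  (constrained at step 1)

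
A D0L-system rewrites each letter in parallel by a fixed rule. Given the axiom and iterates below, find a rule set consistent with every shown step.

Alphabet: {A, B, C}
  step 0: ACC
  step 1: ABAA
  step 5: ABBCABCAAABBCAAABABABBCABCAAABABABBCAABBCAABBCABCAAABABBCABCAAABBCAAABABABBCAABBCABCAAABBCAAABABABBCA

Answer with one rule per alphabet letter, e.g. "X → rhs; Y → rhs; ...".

A->AB, B->BCA, C->A

  step 0 ⇒ step 1: ACC ⇒ AB·A·A
    A ↦ AB
    C ↦ A
    B ↦ BCA  (constrained at step 1)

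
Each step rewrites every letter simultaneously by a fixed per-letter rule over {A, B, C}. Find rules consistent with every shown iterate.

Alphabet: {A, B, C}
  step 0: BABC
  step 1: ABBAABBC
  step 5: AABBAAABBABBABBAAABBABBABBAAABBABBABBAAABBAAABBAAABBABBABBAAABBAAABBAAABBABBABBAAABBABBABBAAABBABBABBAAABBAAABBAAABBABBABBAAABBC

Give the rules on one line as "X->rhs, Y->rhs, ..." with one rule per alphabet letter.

A->BBA, B->A, C->BBC

  step 0 ⇒ step 1: BABC ⇒ A·BBA·A·BBC
    A ↦ BBA
    B ↦ A
    C ↦ BBC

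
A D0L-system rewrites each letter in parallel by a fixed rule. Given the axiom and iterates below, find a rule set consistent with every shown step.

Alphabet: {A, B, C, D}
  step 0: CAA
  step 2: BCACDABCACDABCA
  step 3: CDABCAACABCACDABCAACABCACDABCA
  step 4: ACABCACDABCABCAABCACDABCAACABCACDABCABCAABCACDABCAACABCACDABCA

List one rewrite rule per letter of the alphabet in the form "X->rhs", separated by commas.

  step 3 ⇒ step 4: CDABCAACABCACDABCAACABCACDABCA ⇒ A·CA·BCA·CD·A·BCA·BCA·A·BCA·CD·A·BCA·A·CA·BCA·CD·A·BCA·BCA·A·BCA·CD·A·BCA·A·CA·BCA·CD·A·BCA
    A ↦ BCA
    B ↦ CD
    C ↦ A
    D ↦ CA

A->BCA, B->CD, C->A, D->CA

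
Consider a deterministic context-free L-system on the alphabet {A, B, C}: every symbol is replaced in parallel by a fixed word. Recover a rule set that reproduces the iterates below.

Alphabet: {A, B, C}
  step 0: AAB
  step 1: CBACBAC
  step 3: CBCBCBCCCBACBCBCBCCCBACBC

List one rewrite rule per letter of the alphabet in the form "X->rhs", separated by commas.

  step 0 ⇒ step 1: AAB ⇒ CBA·CBA·C
    A ↦ CBA
    B ↦ C
    C ↦ BC  (constrained at step 1)

A->CBA, B->C, C->BC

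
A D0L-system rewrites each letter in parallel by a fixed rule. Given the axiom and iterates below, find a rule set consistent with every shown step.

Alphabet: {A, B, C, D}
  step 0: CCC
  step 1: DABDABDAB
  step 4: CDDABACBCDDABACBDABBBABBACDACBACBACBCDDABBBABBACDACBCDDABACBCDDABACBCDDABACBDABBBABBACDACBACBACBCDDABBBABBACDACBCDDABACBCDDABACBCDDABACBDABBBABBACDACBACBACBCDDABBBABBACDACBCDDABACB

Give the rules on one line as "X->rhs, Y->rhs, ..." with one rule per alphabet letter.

  step 0 ⇒ step 1: CCC ⇒ DAB·DAB·DAB
    C ↦ DAB
    A ↦ CD  (constrained at step 1)
    B ↦ ACB  (constrained at step 1)
    D ↦ BBA  (constrained at step 1)

A->CD, B->ACB, C->DAB, D->BBA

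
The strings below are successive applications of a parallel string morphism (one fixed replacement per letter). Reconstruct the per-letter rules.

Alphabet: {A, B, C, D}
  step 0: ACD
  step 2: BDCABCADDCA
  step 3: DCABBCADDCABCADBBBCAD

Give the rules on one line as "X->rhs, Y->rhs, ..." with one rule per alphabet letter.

A->D, B->DCA, C->BCA, D->B

  step 2 ⇒ step 3: BDCABCADDCA ⇒ DCA·B·BCA·D·DCA·BCA·D·B·B·BCA·D
    A ↦ D
    B ↦ DCA
    C ↦ BCA
    D ↦ B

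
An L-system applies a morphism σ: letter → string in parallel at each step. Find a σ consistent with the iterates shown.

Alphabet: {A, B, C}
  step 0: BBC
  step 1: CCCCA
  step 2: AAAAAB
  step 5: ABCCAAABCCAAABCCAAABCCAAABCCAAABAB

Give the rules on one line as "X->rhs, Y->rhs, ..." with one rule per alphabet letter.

  step 1 ⇒ step 2: CCCCA ⇒ A·A·A·A·AB
    A ↦ AB
    C ↦ A
  step 0 ⇒ step 1: BBC ⇒ CC·CC·A
    B ↦ CC

A->AB, B->CC, C->A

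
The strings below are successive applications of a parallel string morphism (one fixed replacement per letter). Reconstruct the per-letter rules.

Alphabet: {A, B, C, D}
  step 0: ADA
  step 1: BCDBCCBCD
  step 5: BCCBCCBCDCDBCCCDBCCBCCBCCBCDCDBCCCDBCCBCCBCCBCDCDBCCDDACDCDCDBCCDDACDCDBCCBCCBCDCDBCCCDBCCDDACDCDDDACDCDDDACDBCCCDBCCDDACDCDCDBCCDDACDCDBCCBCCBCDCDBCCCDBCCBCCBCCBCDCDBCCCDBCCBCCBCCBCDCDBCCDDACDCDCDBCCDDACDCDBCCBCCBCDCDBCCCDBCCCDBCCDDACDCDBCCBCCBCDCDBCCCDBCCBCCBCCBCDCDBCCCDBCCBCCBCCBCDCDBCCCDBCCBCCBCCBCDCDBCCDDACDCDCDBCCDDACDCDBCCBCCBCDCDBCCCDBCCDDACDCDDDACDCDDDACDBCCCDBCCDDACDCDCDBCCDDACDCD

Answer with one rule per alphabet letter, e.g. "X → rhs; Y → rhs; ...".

  step 0 ⇒ step 1: ADA ⇒ BCD·BCC·BCD
    A ↦ BCD
    D ↦ BCC
    B ↦ DDA  (constrained at step 1)
    C ↦ CD  (constrained at step 1)

A->BCD, B->DDA, C->CD, D->BCC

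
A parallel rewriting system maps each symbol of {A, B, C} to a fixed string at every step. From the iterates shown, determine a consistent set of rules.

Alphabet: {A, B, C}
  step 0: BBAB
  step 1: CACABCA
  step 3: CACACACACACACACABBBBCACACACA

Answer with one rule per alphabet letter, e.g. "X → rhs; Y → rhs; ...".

  step 0 ⇒ step 1: BBAB ⇒ CA·CA·B·CA
    A ↦ B
    B ↦ CA
    C ↦ BBB  (constrained at step 1)

A->B, B->CA, C->BBB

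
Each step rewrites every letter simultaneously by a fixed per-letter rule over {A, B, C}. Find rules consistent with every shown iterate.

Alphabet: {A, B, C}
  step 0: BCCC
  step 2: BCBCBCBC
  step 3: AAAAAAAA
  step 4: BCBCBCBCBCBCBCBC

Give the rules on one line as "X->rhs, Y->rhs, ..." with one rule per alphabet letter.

A->BC, B->A, C->A

  step 3 ⇒ step 4: AAAAAAAA ⇒ BC·BC·BC·BC·BC·BC·BC·BC
    A ↦ BC
  step 2 ⇒ step 3: BCBCBCBC ⇒ A·A·A·A·A·A·A·A
    B ↦ A
  step 2 ⇒ step 3: BCBCBCBC ⇒ A·A·A·A·A·A·A·A
    C ↦ A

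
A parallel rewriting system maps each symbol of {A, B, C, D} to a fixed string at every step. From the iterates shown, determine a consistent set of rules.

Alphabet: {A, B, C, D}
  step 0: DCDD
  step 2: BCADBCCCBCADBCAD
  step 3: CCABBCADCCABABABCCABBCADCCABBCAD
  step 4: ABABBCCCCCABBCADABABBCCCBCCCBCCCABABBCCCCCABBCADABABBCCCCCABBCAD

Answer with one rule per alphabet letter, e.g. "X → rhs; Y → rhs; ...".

  step 3 ⇒ step 4: CCABBCADCCABABABCCABBCADCCABBCAD ⇒ AB·AB·BC·CC·CC·AB·BC·AD·AB·AB·BC·CC·BC·CC·BC·CC·AB·AB·BC·CC·CC·AB·BC·AD·AB·AB·BC·CC·CC·AB·BC·AD
    A ↦ BC
    B ↦ CC
    C ↦ AB
    D ↦ AD

A->BC, B->CC, C->AB, D->AD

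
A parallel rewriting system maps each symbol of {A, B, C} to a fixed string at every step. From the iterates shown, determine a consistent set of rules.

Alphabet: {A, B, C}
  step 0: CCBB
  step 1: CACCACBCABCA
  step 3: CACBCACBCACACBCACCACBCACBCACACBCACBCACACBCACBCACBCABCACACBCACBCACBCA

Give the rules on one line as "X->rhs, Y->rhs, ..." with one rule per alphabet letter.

A->B, B->BCA, C->CAC

  step 0 ⇒ step 1: CCBB ⇒ CAC·CAC·BCA·BCA
    B ↦ BCA
    C ↦ CAC
    A ↦ B  (constrained at step 1)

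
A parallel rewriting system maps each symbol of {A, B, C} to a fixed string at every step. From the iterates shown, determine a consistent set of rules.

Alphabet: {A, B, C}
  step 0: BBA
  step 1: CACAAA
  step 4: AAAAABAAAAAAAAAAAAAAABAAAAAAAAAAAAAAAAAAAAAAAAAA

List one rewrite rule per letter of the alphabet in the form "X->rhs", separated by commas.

  step 0 ⇒ step 1: BBA ⇒ CA·CA·AA
    A ↦ AA
    B ↦ CA
    C ↦ AB  (constrained at step 1)

A->AA, B->CA, C->AB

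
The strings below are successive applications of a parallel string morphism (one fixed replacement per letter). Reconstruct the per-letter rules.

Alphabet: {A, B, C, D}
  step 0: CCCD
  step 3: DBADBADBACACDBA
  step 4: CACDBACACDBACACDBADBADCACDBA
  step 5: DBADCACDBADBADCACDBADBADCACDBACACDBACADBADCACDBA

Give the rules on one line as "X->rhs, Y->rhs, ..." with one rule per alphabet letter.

A->BA, B->CD, C->D, D->CA

  step 4 ⇒ step 5: CACDBACACDBACACDBADBADCACDBA ⇒ D·BA·D·CA·CD·BA·D·BA·D·CA·CD·BA·D·BA·D·CA·CD·BA·CA·CD·BA·CA·D·BA·D·CA·CD·BA
    A ↦ BA
    B ↦ CD
    C ↦ D
    D ↦ CA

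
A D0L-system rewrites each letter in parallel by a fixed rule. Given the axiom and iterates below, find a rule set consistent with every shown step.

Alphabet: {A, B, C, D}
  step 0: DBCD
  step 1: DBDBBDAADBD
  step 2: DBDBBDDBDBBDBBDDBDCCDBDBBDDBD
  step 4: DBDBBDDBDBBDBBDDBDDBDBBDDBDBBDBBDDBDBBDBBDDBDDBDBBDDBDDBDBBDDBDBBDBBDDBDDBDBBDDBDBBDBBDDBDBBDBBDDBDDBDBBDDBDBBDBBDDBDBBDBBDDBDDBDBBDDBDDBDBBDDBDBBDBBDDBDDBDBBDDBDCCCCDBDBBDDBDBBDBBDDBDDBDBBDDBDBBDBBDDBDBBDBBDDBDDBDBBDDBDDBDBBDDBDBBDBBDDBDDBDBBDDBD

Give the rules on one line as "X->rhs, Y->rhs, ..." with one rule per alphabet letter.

A->C, B->BBD, C->AA, D->DBD

  step 1 ⇒ step 2: DBDBBDAADBD ⇒ DBD·BBD·DBD·BBD·BBD·DBD·C·C·DBD·BBD·DBD
    A ↦ C
    B ↦ BBD
    D ↦ DBD
  step 0 ⇒ step 1: DBCD ⇒ DBD·BBD·AA·DBD
    C ↦ AA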